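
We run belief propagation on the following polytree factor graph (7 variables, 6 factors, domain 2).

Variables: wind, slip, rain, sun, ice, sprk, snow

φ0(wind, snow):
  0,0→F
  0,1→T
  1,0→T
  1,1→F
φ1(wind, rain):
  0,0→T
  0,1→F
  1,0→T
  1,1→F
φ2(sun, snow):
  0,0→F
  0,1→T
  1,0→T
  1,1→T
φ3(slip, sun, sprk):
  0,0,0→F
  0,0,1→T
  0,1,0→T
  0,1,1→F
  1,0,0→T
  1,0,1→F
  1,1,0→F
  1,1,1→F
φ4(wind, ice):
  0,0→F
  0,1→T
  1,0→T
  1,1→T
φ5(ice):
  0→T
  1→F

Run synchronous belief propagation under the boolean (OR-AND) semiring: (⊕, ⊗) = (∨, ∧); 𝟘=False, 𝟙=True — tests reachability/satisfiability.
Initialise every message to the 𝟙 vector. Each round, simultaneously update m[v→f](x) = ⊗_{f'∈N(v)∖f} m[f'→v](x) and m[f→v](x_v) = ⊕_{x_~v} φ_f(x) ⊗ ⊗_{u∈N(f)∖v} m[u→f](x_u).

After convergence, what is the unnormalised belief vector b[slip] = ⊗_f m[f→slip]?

init: all messages = 𝟙 over 2 values
r1 m[φ0→wind] = [T, T]
r1 m[φ0→snow] = [T, T]
r1 m[φ1→wind] = [T, T]
r1 m[φ1→rain] = [T, F]
r1 m[φ2→sun] = [T, T]
r1 m[φ2→snow] = [T, T]
r1 m[φ3→slip] = [T, T]
r1 m[φ3→sun] = [T, T]
r1 m[φ3→sprk] = [T, T]
r1 m[φ4→wind] = [T, T]
r1 m[φ4→ice] = [T, T]
r1 m[φ5→ice] = [T, F]
r1 m[wind→φ0] = [T, T]
r1 m[wind→φ1] = [T, T]
r1 m[wind→φ4] = [T, T]
r1 m[slip→φ3] = [T, T]
r1 m[rain→φ1] = [T, T]
r1 m[sun→φ2] = [T, T]
r1 m[sun→φ3] = [T, T]
r1 m[ice→φ4] = [T, T]
r1 m[ice→φ5] = [T, T]
r1 m[sprk→φ3] = [T, T]
r1 m[snow→φ0] = [T, T]
r1 m[snow→φ2] = [T, T]
r2 m[φ0→wind] = [T, T]
r2 m[φ0→snow] = [T, T]
r2 m[φ1→wind] = [T, T]
r2 m[φ1→rain] = [T, F]
r2 m[φ2→sun] = [T, T]
r2 m[φ2→snow] = [T, T]
r2 m[φ3→slip] = [T, T]
r2 m[φ3→sun] = [T, T]
r2 m[φ3→sprk] = [T, T]
r2 m[φ4→wind] = [T, T]
r2 m[φ4→ice] = [T, T]
r2 m[φ5→ice] = [T, F]
r2 m[wind→φ0] = [T, T]
r2 m[wind→φ1] = [T, T]
r2 m[wind→φ4] = [T, T]
r2 m[slip→φ3] = [T, T]
r2 m[rain→φ1] = [T, T]
r2 m[sun→φ2] = [T, T]
r2 m[sun→φ3] = [T, T]
r2 m[ice→φ4] = [T, F]
r2 m[ice→φ5] = [T, T]
r2 m[sprk→φ3] = [T, T]
r2 m[snow→φ0] = [T, T]
r2 m[snow→φ2] = [T, T]
r3 m[φ0→wind] = [T, T]
r3 m[φ0→snow] = [T, T]
r3 m[φ1→wind] = [T, T]
r3 m[φ1→rain] = [T, F]
r3 m[φ2→sun] = [T, T]
r3 m[φ2→snow] = [T, T]
r3 m[φ3→slip] = [T, T]
r3 m[φ3→sun] = [T, T]
r3 m[φ3→sprk] = [T, T]
r3 m[φ4→wind] = [F, T]
r3 m[φ4→ice] = [T, T]
r3 m[φ5→ice] = [T, F]
r3 m[wind→φ0] = [T, T]
r3 m[wind→φ1] = [T, T]
r3 m[wind→φ4] = [T, T]
r3 m[slip→φ3] = [T, T]
r3 m[rain→φ1] = [T, T]
r3 m[sun→φ2] = [T, T]
r3 m[sun→φ3] = [T, T]
r3 m[ice→φ4] = [T, F]
r3 m[ice→φ5] = [T, T]
r3 m[sprk→φ3] = [T, T]
r3 m[snow→φ0] = [T, T]
r3 m[snow→φ2] = [T, T]
r4 m[φ0→wind] = [T, T]
r4 m[φ0→snow] = [T, T]
r4 m[φ1→wind] = [T, T]
r4 m[φ1→rain] = [T, F]
r4 m[φ2→sun] = [T, T]
r4 m[φ2→snow] = [T, T]
r4 m[φ3→slip] = [T, T]
r4 m[φ3→sun] = [T, T]
r4 m[φ3→sprk] = [T, T]
r4 m[φ4→wind] = [F, T]
r4 m[φ4→ice] = [T, T]
r4 m[φ5→ice] = [T, F]
r4 m[wind→φ0] = [F, T]
r4 m[wind→φ1] = [F, T]
r4 m[wind→φ4] = [T, T]
r4 m[slip→φ3] = [T, T]
r4 m[rain→φ1] = [T, T]
r4 m[sun→φ2] = [T, T]
r4 m[sun→φ3] = [T, T]
r4 m[ice→φ4] = [T, F]
r4 m[ice→φ5] = [T, T]
r4 m[sprk→φ3] = [T, T]
r4 m[snow→φ0] = [T, T]
r4 m[snow→φ2] = [T, T]
r5 m[φ0→wind] = [T, T]
r5 m[φ0→snow] = [T, F]
r5 m[φ1→wind] = [T, T]
r5 m[φ1→rain] = [T, F]
r5 m[φ2→sun] = [T, T]
r5 m[φ2→snow] = [T, T]
r5 m[φ3→slip] = [T, T]
r5 m[φ3→sun] = [T, T]
r5 m[φ3→sprk] = [T, T]
r5 m[φ4→wind] = [F, T]
r5 m[φ4→ice] = [T, T]
r5 m[φ5→ice] = [T, F]
r5 m[wind→φ0] = [F, T]
r5 m[wind→φ1] = [F, T]
r5 m[wind→φ4] = [T, T]
r5 m[slip→φ3] = [T, T]
r5 m[rain→φ1] = [T, T]
r5 m[sun→φ2] = [T, T]
r5 m[sun→φ3] = [T, T]
r5 m[ice→φ4] = [T, F]
r5 m[ice→φ5] = [T, T]
r5 m[sprk→φ3] = [T, T]
r5 m[snow→φ0] = [T, T]
r5 m[snow→φ2] = [T, T]
r6 m[φ0→wind] = [T, T]
r6 m[φ0→snow] = [T, F]
r6 m[φ1→wind] = [T, T]
r6 m[φ1→rain] = [T, F]
r6 m[φ2→sun] = [T, T]
r6 m[φ2→snow] = [T, T]
r6 m[φ3→slip] = [T, T]
r6 m[φ3→sun] = [T, T]
r6 m[φ3→sprk] = [T, T]
r6 m[φ4→wind] = [F, T]
r6 m[φ4→ice] = [T, T]
r6 m[φ5→ice] = [T, F]
r6 m[wind→φ0] = [F, T]
r6 m[wind→φ1] = [F, T]
r6 m[wind→φ4] = [T, T]
r6 m[slip→φ3] = [T, T]
r6 m[rain→φ1] = [T, T]
r6 m[sun→φ2] = [T, T]
r6 m[sun→φ3] = [T, T]
r6 m[ice→φ4] = [T, F]
r6 m[ice→φ5] = [T, T]
r6 m[sprk→φ3] = [T, T]
r6 m[snow→φ0] = [T, T]
r6 m[snow→φ2] = [T, F]
r7 m[φ0→wind] = [T, T]
r7 m[φ0→snow] = [T, F]
r7 m[φ1→wind] = [T, T]
r7 m[φ1→rain] = [T, F]
r7 m[φ2→sun] = [F, T]
r7 m[φ2→snow] = [T, T]
r7 m[φ3→slip] = [T, T]
r7 m[φ3→sun] = [T, T]
r7 m[φ3→sprk] = [T, T]
r7 m[φ4→wind] = [F, T]
r7 m[φ4→ice] = [T, T]
r7 m[φ5→ice] = [T, F]
r7 m[wind→φ0] = [F, T]
r7 m[wind→φ1] = [F, T]
r7 m[wind→φ4] = [T, T]
r7 m[slip→φ3] = [T, T]
r7 m[rain→φ1] = [T, T]
r7 m[sun→φ2] = [T, T]
r7 m[sun→φ3] = [T, T]
r7 m[ice→φ4] = [T, F]
r7 m[ice→φ5] = [T, T]
r7 m[sprk→φ3] = [T, T]
r7 m[snow→φ0] = [T, T]
r7 m[snow→φ2] = [T, F]
r8 m[φ0→wind] = [T, T]
r8 m[φ0→snow] = [T, F]
r8 m[φ1→wind] = [T, T]
r8 m[φ1→rain] = [T, F]
r8 m[φ2→sun] = [F, T]
r8 m[φ2→snow] = [T, T]
r8 m[φ3→slip] = [T, T]
r8 m[φ3→sun] = [T, T]
r8 m[φ3→sprk] = [T, T]
r8 m[φ4→wind] = [F, T]
r8 m[φ4→ice] = [T, T]
r8 m[φ5→ice] = [T, F]
r8 m[wind→φ0] = [F, T]
r8 m[wind→φ1] = [F, T]
r8 m[wind→φ4] = [T, T]
r8 m[slip→φ3] = [T, T]
r8 m[rain→φ1] = [T, T]
r8 m[sun→φ2] = [T, T]
r8 m[sun→φ3] = [F, T]
r8 m[ice→φ4] = [T, F]
r8 m[ice→φ5] = [T, T]
r8 m[sprk→φ3] = [T, T]
r8 m[snow→φ0] = [T, T]
r8 m[snow→φ2] = [T, F]
r9 m[φ0→wind] = [T, T]
r9 m[φ0→snow] = [T, F]
r9 m[φ1→wind] = [T, T]
r9 m[φ1→rain] = [T, F]
r9 m[φ2→sun] = [F, T]
r9 m[φ2→snow] = [T, T]
r9 m[φ3→slip] = [T, F]
r9 m[φ3→sun] = [T, T]
r9 m[φ3→sprk] = [T, F]
r9 m[φ4→wind] = [F, T]
r9 m[φ4→ice] = [T, T]
r9 m[φ5→ice] = [T, F]
r9 m[wind→φ0] = [F, T]
r9 m[wind→φ1] = [F, T]
r9 m[wind→φ4] = [T, T]
r9 m[slip→φ3] = [T, T]
r9 m[rain→φ1] = [T, T]
r9 m[sun→φ2] = [T, T]
r9 m[sun→φ3] = [F, T]
r9 m[ice→φ4] = [T, F]
r9 m[ice→φ5] = [T, T]
r9 m[sprk→φ3] = [T, T]
r9 m[snow→φ0] = [T, T]
r9 m[snow→φ2] = [T, F]
r10 m[φ0→wind] = [T, T]
r10 m[φ0→snow] = [T, F]
r10 m[φ1→wind] = [T, T]
r10 m[φ1→rain] = [T, F]
r10 m[φ2→sun] = [F, T]
r10 m[φ2→snow] = [T, T]
r10 m[φ3→slip] = [T, F]
r10 m[φ3→sun] = [T, T]
r10 m[φ3→sprk] = [T, F]
r10 m[φ4→wind] = [F, T]
r10 m[φ4→ice] = [T, T]
r10 m[φ5→ice] = [T, F]
r10 m[wind→φ0] = [F, T]
r10 m[wind→φ1] = [F, T]
r10 m[wind→φ4] = [T, T]
r10 m[slip→φ3] = [T, T]
r10 m[rain→φ1] = [T, T]
r10 m[sun→φ2] = [T, T]
r10 m[sun→φ3] = [F, T]
r10 m[ice→φ4] = [T, F]
r10 m[ice→φ5] = [T, T]
r10 m[sprk→φ3] = [T, T]
r10 m[snow→φ0] = [T, T]
r10 m[snow→φ2] = [T, F]
fixed point reached at round 10
b[slip] = ⊗ incoming = [T, F]

b[slip] = [T, F]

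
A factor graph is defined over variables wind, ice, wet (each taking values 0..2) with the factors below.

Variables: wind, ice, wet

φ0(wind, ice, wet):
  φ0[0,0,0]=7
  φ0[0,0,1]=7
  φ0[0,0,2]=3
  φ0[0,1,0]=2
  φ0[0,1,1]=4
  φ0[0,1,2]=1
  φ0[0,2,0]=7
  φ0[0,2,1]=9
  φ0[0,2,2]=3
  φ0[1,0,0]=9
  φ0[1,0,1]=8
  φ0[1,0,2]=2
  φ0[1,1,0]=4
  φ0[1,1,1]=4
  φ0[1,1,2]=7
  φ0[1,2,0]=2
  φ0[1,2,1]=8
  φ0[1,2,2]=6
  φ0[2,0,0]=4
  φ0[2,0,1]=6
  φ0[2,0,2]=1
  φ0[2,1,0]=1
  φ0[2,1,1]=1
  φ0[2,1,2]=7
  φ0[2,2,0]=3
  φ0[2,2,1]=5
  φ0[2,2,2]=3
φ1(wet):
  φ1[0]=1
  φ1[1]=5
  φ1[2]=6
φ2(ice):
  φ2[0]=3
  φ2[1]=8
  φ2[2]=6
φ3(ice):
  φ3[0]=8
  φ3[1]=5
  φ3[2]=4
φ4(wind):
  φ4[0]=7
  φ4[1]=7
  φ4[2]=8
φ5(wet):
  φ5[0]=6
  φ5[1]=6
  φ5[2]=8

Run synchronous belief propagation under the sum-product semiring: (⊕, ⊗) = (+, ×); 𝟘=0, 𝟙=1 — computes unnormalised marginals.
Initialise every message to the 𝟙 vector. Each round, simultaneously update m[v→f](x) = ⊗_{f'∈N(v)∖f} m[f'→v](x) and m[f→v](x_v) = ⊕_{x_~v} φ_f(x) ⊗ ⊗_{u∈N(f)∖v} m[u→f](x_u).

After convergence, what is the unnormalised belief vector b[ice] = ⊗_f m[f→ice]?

init: all messages = 𝟙 over 3 values
r1 m[φ0→wind] = [43, 50, 31]
r1 m[φ0→ice] = [47, 31, 46]
r1 m[φ0→wet] = [39, 52, 33]
r1 m[φ1→wet] = [1, 5, 6]
r1 m[φ2→ice] = [3, 8, 6]
r1 m[φ3→ice] = [8, 5, 4]
r1 m[φ4→wind] = [7, 7, 8]
r1 m[φ5→wet] = [6, 6, 8]
r1 m[wind→φ0] = [1, 1, 1]
r1 m[wind→φ4] = [1, 1, 1]
r1 m[ice→φ0] = [1, 1, 1]
r1 m[ice→φ2] = [1, 1, 1]
r1 m[ice→φ3] = [1, 1, 1]
r1 m[wet→φ0] = [1, 1, 1]
r1 m[wet→φ1] = [1, 1, 1]
r1 m[wet→φ5] = [1, 1, 1]
r2 m[φ0→wind] = [43, 50, 31]
r2 m[φ0→ice] = [47, 31, 46]
r2 m[φ0→wet] = [39, 52, 33]
r2 m[φ1→wet] = [1, 5, 6]
r2 m[φ2→ice] = [3, 8, 6]
r2 m[φ3→ice] = [8, 5, 4]
r2 m[φ4→wind] = [7, 7, 8]
r2 m[φ5→wet] = [6, 6, 8]
r2 m[wind→φ0] = [7, 7, 8]
r2 m[wind→φ4] = [43, 50, 31]
r2 m[ice→φ0] = [24, 40, 24]
r2 m[ice→φ2] = [376, 155, 184]
r2 m[ice→φ3] = [141, 248, 276]
r2 m[wet→φ0] = [6, 30, 48]
r2 m[wet→φ1] = [234, 312, 264]
r2 m[wet→φ5] = [39, 260, 198]
r3 m[φ0→wind] = [27648, 41520, 28416]
r3 m[φ0→ice] = [7518, 7596, 9468]
r3 m[φ0→wet] = [7544, 10048, 7600]
r3 m[φ1→wet] = [1, 5, 6]
r3 m[φ2→ice] = [3, 8, 6]
r3 m[φ3→ice] = [8, 5, 4]
r3 m[φ4→wind] = [7, 7, 8]
r3 m[φ5→wet] = [6, 6, 8]
r3 m[wind→φ0] = [7, 7, 8]
r3 m[wind→φ4] = [43, 50, 31]
r3 m[ice→φ0] = [24, 40, 24]
r3 m[ice→φ2] = [376, 155, 184]
r3 m[ice→φ3] = [141, 248, 276]
r3 m[wet→φ0] = [6, 30, 48]
r3 m[wet→φ1] = [234, 312, 264]
r3 m[wet→φ5] = [39, 260, 198]
r4 m[φ0→wind] = [27648, 41520, 28416]
r4 m[φ0→ice] = [7518, 7596, 9468]
r4 m[φ0→wet] = [7544, 10048, 7600]
r4 m[φ1→wet] = [1, 5, 6]
r4 m[φ2→ice] = [3, 8, 6]
r4 m[φ3→ice] = [8, 5, 4]
r4 m[φ4→wind] = [7, 7, 8]
r4 m[φ5→wet] = [6, 6, 8]
r4 m[wind→φ0] = [7, 7, 8]
r4 m[wind→φ4] = [27648, 41520, 28416]
r4 m[ice→φ0] = [24, 40, 24]
r4 m[ice→φ2] = [60144, 37980, 37872]
r4 m[ice→φ3] = [22554, 60768, 56808]
r4 m[wet→φ0] = [6, 30, 48]
r4 m[wet→φ1] = [45264, 60288, 60800]
r4 m[wet→φ5] = [7544, 50240, 45600]
r5 m[φ0→wind] = [27648, 41520, 28416]
r5 m[φ0→ice] = [7518, 7596, 9468]
r5 m[φ0→wet] = [7544, 10048, 7600]
r5 m[φ1→wet] = [1, 5, 6]
r5 m[φ2→ice] = [3, 8, 6]
r5 m[φ3→ice] = [8, 5, 4]
r5 m[φ4→wind] = [7, 7, 8]
r5 m[φ5→wet] = [6, 6, 8]
r5 m[wind→φ0] = [7, 7, 8]
r5 m[wind→φ4] = [27648, 41520, 28416]
r5 m[ice→φ0] = [24, 40, 24]
r5 m[ice→φ2] = [60144, 37980, 37872]
r5 m[ice→φ3] = [22554, 60768, 56808]
r5 m[wet→φ0] = [6, 30, 48]
r5 m[wet→φ1] = [45264, 60288, 60800]
r5 m[wet→φ5] = [7544, 50240, 45600]
fixed point reached at round 5
b[ice] = ⊗ incoming = [180432, 303840, 227232]

b[ice] = [180432, 303840, 227232]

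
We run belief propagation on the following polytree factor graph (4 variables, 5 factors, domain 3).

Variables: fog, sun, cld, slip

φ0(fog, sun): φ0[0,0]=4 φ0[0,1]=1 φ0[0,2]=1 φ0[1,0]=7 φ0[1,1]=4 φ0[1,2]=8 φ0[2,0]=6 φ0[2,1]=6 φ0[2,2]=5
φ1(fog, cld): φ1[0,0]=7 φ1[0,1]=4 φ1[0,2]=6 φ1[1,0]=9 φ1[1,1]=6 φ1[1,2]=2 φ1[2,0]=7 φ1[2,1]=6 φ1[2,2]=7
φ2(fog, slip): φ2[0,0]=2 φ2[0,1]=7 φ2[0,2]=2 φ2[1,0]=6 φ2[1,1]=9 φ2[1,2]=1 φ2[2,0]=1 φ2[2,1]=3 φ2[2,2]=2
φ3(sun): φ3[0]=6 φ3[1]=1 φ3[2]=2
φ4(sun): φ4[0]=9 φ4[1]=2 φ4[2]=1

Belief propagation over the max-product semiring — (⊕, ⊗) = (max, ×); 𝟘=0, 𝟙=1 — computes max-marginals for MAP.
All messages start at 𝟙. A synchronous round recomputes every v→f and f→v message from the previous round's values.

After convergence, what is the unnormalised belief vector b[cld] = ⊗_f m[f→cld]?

init: all messages = 𝟙 over 3 values
r1 m[φ0→fog] = [4, 8, 6]
r1 m[φ0→sun] = [7, 6, 8]
r1 m[φ1→fog] = [7, 9, 7]
r1 m[φ1→cld] = [9, 6, 7]
r1 m[φ2→fog] = [7, 9, 3]
r1 m[φ2→slip] = [6, 9, 2]
r1 m[φ3→sun] = [6, 1, 2]
r1 m[φ4→sun] = [9, 2, 1]
r1 m[fog→φ0] = [1, 1, 1]
r1 m[fog→φ1] = [1, 1, 1]
r1 m[fog→φ2] = [1, 1, 1]
r1 m[sun→φ0] = [1, 1, 1]
r1 m[sun→φ3] = [1, 1, 1]
r1 m[sun→φ4] = [1, 1, 1]
r1 m[cld→φ1] = [1, 1, 1]
r1 m[slip→φ2] = [1, 1, 1]
r2 m[φ0→fog] = [4, 8, 6]
r2 m[φ0→sun] = [7, 6, 8]
r2 m[φ1→fog] = [7, 9, 7]
r2 m[φ1→cld] = [9, 6, 7]
r2 m[φ2→fog] = [7, 9, 3]
r2 m[φ2→slip] = [6, 9, 2]
r2 m[φ3→sun] = [6, 1, 2]
r2 m[φ4→sun] = [9, 2, 1]
r2 m[fog→φ0] = [49, 81, 21]
r2 m[fog→φ1] = [28, 72, 18]
r2 m[fog→φ2] = [28, 72, 42]
r2 m[sun→φ0] = [54, 2, 2]
r2 m[sun→φ3] = [63, 12, 8]
r2 m[sun→φ4] = [42, 6, 16]
r2 m[cld→φ1] = [1, 1, 1]
r2 m[slip→φ2] = [1, 1, 1]
r3 m[φ0→fog] = [216, 378, 324]
r3 m[φ0→sun] = [567, 324, 648]
r3 m[φ1→fog] = [7, 9, 7]
r3 m[φ1→cld] = [648, 432, 168]
r3 m[φ2→fog] = [7, 9, 3]
r3 m[φ2→slip] = [432, 648, 84]
r3 m[φ3→sun] = [6, 1, 2]
r3 m[φ4→sun] = [9, 2, 1]
r3 m[fog→φ0] = [49, 81, 21]
r3 m[fog→φ1] = [28, 72, 18]
r3 m[fog→φ2] = [28, 72, 42]
r3 m[sun→φ0] = [54, 2, 2]
r3 m[sun→φ3] = [63, 12, 8]
r3 m[sun→φ4] = [42, 6, 16]
r3 m[cld→φ1] = [1, 1, 1]
r3 m[slip→φ2] = [1, 1, 1]
r4 m[φ0→fog] = [216, 378, 324]
r4 m[φ0→sun] = [567, 324, 648]
r4 m[φ1→fog] = [7, 9, 7]
r4 m[φ1→cld] = [648, 432, 168]
r4 m[φ2→fog] = [7, 9, 3]
r4 m[φ2→slip] = [432, 648, 84]
r4 m[φ3→sun] = [6, 1, 2]
r4 m[φ4→sun] = [9, 2, 1]
r4 m[fog→φ0] = [49, 81, 21]
r4 m[fog→φ1] = [1512, 3402, 972]
r4 m[fog→φ2] = [1512, 3402, 2268]
r4 m[sun→φ0] = [54, 2, 2]
r4 m[sun→φ3] = [5103, 648, 648]
r4 m[sun→φ4] = [3402, 324, 1296]
r4 m[cld→φ1] = [1, 1, 1]
r4 m[slip→φ2] = [1, 1, 1]
r5 m[φ0→fog] = [216, 378, 324]
r5 m[φ0→sun] = [567, 324, 648]
r5 m[φ1→fog] = [7, 9, 7]
r5 m[φ1→cld] = [30618, 20412, 9072]
r5 m[φ2→fog] = [7, 9, 3]
r5 m[φ2→slip] = [20412, 30618, 4536]
r5 m[φ3→sun] = [6, 1, 2]
r5 m[φ4→sun] = [9, 2, 1]
r5 m[fog→φ0] = [49, 81, 21]
r5 m[fog→φ1] = [1512, 3402, 972]
r5 m[fog→φ2] = [1512, 3402, 2268]
r5 m[sun→φ0] = [54, 2, 2]
r5 m[sun→φ3] = [5103, 648, 648]
r5 m[sun→φ4] = [3402, 324, 1296]
r5 m[cld→φ1] = [1, 1, 1]
r5 m[slip→φ2] = [1, 1, 1]
r6 m[φ0→fog] = [216, 378, 324]
r6 m[φ0→sun] = [567, 324, 648]
r6 m[φ1→fog] = [7, 9, 7]
r6 m[φ1→cld] = [30618, 20412, 9072]
r6 m[φ2→fog] = [7, 9, 3]
r6 m[φ2→slip] = [20412, 30618, 4536]
r6 m[φ3→sun] = [6, 1, 2]
r6 m[φ4→sun] = [9, 2, 1]
r6 m[fog→φ0] = [49, 81, 21]
r6 m[fog→φ1] = [1512, 3402, 972]
r6 m[fog→φ2] = [1512, 3402, 2268]
r6 m[sun→φ0] = [54, 2, 2]
r6 m[sun→φ3] = [5103, 648, 648]
r6 m[sun→φ4] = [3402, 324, 1296]
r6 m[cld→φ1] = [1, 1, 1]
r6 m[slip→φ2] = [1, 1, 1]
fixed point reached at round 6
b[cld] = ⊗ incoming = [30618, 20412, 9072]

b[cld] = [30618, 20412, 9072]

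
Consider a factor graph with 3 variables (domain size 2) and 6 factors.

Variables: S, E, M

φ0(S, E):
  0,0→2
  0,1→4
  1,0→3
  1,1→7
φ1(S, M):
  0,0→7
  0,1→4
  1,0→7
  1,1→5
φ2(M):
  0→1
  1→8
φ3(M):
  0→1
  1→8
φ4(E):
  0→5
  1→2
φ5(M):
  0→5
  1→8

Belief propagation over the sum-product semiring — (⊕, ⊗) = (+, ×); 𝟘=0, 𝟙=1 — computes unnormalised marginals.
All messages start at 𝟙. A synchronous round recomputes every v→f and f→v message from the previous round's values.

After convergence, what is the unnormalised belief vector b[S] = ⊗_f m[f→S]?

b[S] = [37494, 75255]

init: all messages = 𝟙 over 2 values
r1 m[φ0→S] = [6, 10]
r1 m[φ0→E] = [5, 11]
r1 m[φ1→S] = [11, 12]
r1 m[φ1→M] = [14, 9]
r1 m[φ2→M] = [1, 8]
r1 m[φ3→M] = [1, 8]
r1 m[φ4→E] = [5, 2]
r1 m[φ5→M] = [5, 8]
r1 m[S→φ0] = [1, 1]
r1 m[S→φ1] = [1, 1]
r1 m[E→φ0] = [1, 1]
r1 m[E→φ4] = [1, 1]
r1 m[M→φ1] = [1, 1]
r1 m[M→φ2] = [1, 1]
r1 m[M→φ3] = [1, 1]
r1 m[M→φ5] = [1, 1]
r2 m[φ0→S] = [6, 10]
r2 m[φ0→E] = [5, 11]
r2 m[φ1→S] = [11, 12]
r2 m[φ1→M] = [14, 9]
r2 m[φ2→M] = [1, 8]
r2 m[φ3→M] = [1, 8]
r2 m[φ4→E] = [5, 2]
r2 m[φ5→M] = [5, 8]
r2 m[S→φ0] = [11, 12]
r2 m[S→φ1] = [6, 10]
r2 m[E→φ0] = [5, 2]
r2 m[E→φ4] = [5, 11]
r2 m[M→φ1] = [5, 512]
r2 m[M→φ2] = [70, 576]
r2 m[M→φ3] = [70, 576]
r2 m[M→φ5] = [14, 576]
r3 m[φ0→S] = [18, 29]
r3 m[φ0→E] = [58, 128]
r3 m[φ1→S] = [2083, 2595]
r3 m[φ1→M] = [112, 74]
r3 m[φ2→M] = [1, 8]
r3 m[φ3→M] = [1, 8]
r3 m[φ4→E] = [5, 2]
r3 m[φ5→M] = [5, 8]
r3 m[S→φ0] = [11, 12]
r3 m[S→φ1] = [6, 10]
r3 m[E→φ0] = [5, 2]
r3 m[E→φ4] = [5, 11]
r3 m[M→φ1] = [5, 512]
r3 m[M→φ2] = [70, 576]
r3 m[M→φ3] = [70, 576]
r3 m[M→φ5] = [14, 576]
r4 m[φ0→S] = [18, 29]
r4 m[φ0→E] = [58, 128]
r4 m[φ1→S] = [2083, 2595]
r4 m[φ1→M] = [112, 74]
r4 m[φ2→M] = [1, 8]
r4 m[φ3→M] = [1, 8]
r4 m[φ4→E] = [5, 2]
r4 m[φ5→M] = [5, 8]
r4 m[S→φ0] = [2083, 2595]
r4 m[S→φ1] = [18, 29]
r4 m[E→φ0] = [5, 2]
r4 m[E→φ4] = [58, 128]
r4 m[M→φ1] = [5, 512]
r4 m[M→φ2] = [560, 4736]
r4 m[M→φ3] = [560, 4736]
r4 m[M→φ5] = [112, 4736]
r5 m[φ0→S] = [18, 29]
r5 m[φ0→E] = [11951, 26497]
r5 m[φ1→S] = [2083, 2595]
r5 m[φ1→M] = [329, 217]
r5 m[φ2→M] = [1, 8]
r5 m[φ3→M] = [1, 8]
r5 m[φ4→E] = [5, 2]
r5 m[φ5→M] = [5, 8]
r5 m[S→φ0] = [2083, 2595]
r5 m[S→φ1] = [18, 29]
r5 m[E→φ0] = [5, 2]
r5 m[E→φ4] = [58, 128]
r5 m[M→φ1] = [5, 512]
r5 m[M→φ2] = [560, 4736]
r5 m[M→φ3] = [560, 4736]
r5 m[M→φ5] = [112, 4736]
r6 m[φ0→S] = [18, 29]
r6 m[φ0→E] = [11951, 26497]
r6 m[φ1→S] = [2083, 2595]
r6 m[φ1→M] = [329, 217]
r6 m[φ2→M] = [1, 8]
r6 m[φ3→M] = [1, 8]
r6 m[φ4→E] = [5, 2]
r6 m[φ5→M] = [5, 8]
r6 m[S→φ0] = [2083, 2595]
r6 m[S→φ1] = [18, 29]
r6 m[E→φ0] = [5, 2]
r6 m[E→φ4] = [11951, 26497]
r6 m[M→φ1] = [5, 512]
r6 m[M→φ2] = [1645, 13888]
r6 m[M→φ3] = [1645, 13888]
r6 m[M→φ5] = [329, 13888]
r7 m[φ0→S] = [18, 29]
r7 m[φ0→E] = [11951, 26497]
r7 m[φ1→S] = [2083, 2595]
r7 m[φ1→M] = [329, 217]
r7 m[φ2→M] = [1, 8]
r7 m[φ3→M] = [1, 8]
r7 m[φ4→E] = [5, 2]
r7 m[φ5→M] = [5, 8]
r7 m[S→φ0] = [2083, 2595]
r7 m[S→φ1] = [18, 29]
r7 m[E→φ0] = [5, 2]
r7 m[E→φ4] = [11951, 26497]
r7 m[M→φ1] = [5, 512]
r7 m[M→φ2] = [1645, 13888]
r7 m[M→φ3] = [1645, 13888]
r7 m[M→φ5] = [329, 13888]
fixed point reached at round 7
b[S] = ⊗ incoming = [37494, 75255]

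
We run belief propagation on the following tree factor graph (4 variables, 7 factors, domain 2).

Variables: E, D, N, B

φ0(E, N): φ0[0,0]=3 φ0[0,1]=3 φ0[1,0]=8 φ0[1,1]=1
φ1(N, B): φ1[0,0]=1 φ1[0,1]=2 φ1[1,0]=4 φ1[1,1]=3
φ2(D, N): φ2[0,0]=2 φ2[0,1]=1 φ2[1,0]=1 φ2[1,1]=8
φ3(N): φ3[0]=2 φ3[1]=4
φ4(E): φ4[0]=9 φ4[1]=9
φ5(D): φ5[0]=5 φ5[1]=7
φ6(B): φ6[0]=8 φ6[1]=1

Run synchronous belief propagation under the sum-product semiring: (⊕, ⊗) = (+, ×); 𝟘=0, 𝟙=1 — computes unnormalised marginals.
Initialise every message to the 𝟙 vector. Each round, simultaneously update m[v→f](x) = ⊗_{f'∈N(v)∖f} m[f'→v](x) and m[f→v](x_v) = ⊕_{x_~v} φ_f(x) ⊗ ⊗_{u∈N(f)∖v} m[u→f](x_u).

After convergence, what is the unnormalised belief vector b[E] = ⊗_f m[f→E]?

b[E] = [239760, 101340]

init: all messages = 𝟙 over 2 values
r1 m[φ0→E] = [6, 9]
r1 m[φ0→N] = [11, 4]
r1 m[φ1→N] = [3, 7]
r1 m[φ1→B] = [5, 5]
r1 m[φ2→D] = [3, 9]
r1 m[φ2→N] = [3, 9]
r1 m[φ3→N] = [2, 4]
r1 m[φ4→E] = [9, 9]
r1 m[φ5→D] = [5, 7]
r1 m[φ6→B] = [8, 1]
r1 m[E→φ0] = [1, 1]
r1 m[E→φ4] = [1, 1]
r1 m[D→φ2] = [1, 1]
r1 m[D→φ5] = [1, 1]
r1 m[N→φ0] = [1, 1]
r1 m[N→φ1] = [1, 1]
r1 m[N→φ2] = [1, 1]
r1 m[N→φ3] = [1, 1]
r1 m[B→φ1] = [1, 1]
r1 m[B→φ6] = [1, 1]
r2 m[φ0→E] = [6, 9]
r2 m[φ0→N] = [11, 4]
r2 m[φ1→N] = [3, 7]
r2 m[φ1→B] = [5, 5]
r2 m[φ2→D] = [3, 9]
r2 m[φ2→N] = [3, 9]
r2 m[φ3→N] = [2, 4]
r2 m[φ4→E] = [9, 9]
r2 m[φ5→D] = [5, 7]
r2 m[φ6→B] = [8, 1]
r2 m[E→φ0] = [9, 9]
r2 m[E→φ4] = [6, 9]
r2 m[D→φ2] = [5, 7]
r2 m[D→φ5] = [3, 9]
r2 m[N→φ0] = [18, 252]
r2 m[N→φ1] = [66, 144]
r2 m[N→φ2] = [66, 112]
r2 m[N→φ3] = [99, 252]
r2 m[B→φ1] = [8, 1]
r2 m[B→φ6] = [5, 5]
r3 m[φ0→E] = [810, 396]
r3 m[φ0→N] = [99, 36]
r3 m[φ1→N] = [10, 35]
r3 m[φ1→B] = [642, 564]
r3 m[φ2→D] = [244, 962]
r3 m[φ2→N] = [17, 61]
r3 m[φ3→N] = [2, 4]
r3 m[φ4→E] = [9, 9]
r3 m[φ5→D] = [5, 7]
r3 m[φ6→B] = [8, 1]
r3 m[E→φ0] = [9, 9]
r3 m[E→φ4] = [6, 9]
r3 m[D→φ2] = [5, 7]
r3 m[D→φ5] = [3, 9]
r3 m[N→φ0] = [18, 252]
r3 m[N→φ1] = [66, 144]
r3 m[N→φ2] = [66, 112]
r3 m[N→φ3] = [99, 252]
r3 m[B→φ1] = [8, 1]
r3 m[B→φ6] = [5, 5]
r4 m[φ0→E] = [810, 396]
r4 m[φ0→N] = [99, 36]
r4 m[φ1→N] = [10, 35]
r4 m[φ1→B] = [642, 564]
r4 m[φ2→D] = [244, 962]
r4 m[φ2→N] = [17, 61]
r4 m[φ3→N] = [2, 4]
r4 m[φ4→E] = [9, 9]
r4 m[φ5→D] = [5, 7]
r4 m[φ6→B] = [8, 1]
r4 m[E→φ0] = [9, 9]
r4 m[E→φ4] = [810, 396]
r4 m[D→φ2] = [5, 7]
r4 m[D→φ5] = [244, 962]
r4 m[N→φ0] = [340, 8540]
r4 m[N→φ1] = [3366, 8784]
r4 m[N→φ2] = [1980, 5040]
r4 m[N→φ3] = [16830, 76860]
r4 m[B→φ1] = [8, 1]
r4 m[B→φ6] = [642, 564]
r5 m[φ0→E] = [26640, 11260]
r5 m[φ0→N] = [99, 36]
r5 m[φ1→N] = [10, 35]
r5 m[φ1→B] = [38502, 33084]
r5 m[φ2→D] = [9000, 42300]
r5 m[φ2→N] = [17, 61]
r5 m[φ3→N] = [2, 4]
r5 m[φ4→E] = [9, 9]
r5 m[φ5→D] = [5, 7]
r5 m[φ6→B] = [8, 1]
r5 m[E→φ0] = [9, 9]
r5 m[E→φ4] = [810, 396]
r5 m[D→φ2] = [5, 7]
r5 m[D→φ5] = [244, 962]
r5 m[N→φ0] = [340, 8540]
r5 m[N→φ1] = [3366, 8784]
r5 m[N→φ2] = [1980, 5040]
r5 m[N→φ3] = [16830, 76860]
r5 m[B→φ1] = [8, 1]
r5 m[B→φ6] = [642, 564]
r6 m[φ0→E] = [26640, 11260]
r6 m[φ0→N] = [99, 36]
r6 m[φ1→N] = [10, 35]
r6 m[φ1→B] = [38502, 33084]
r6 m[φ2→D] = [9000, 42300]
r6 m[φ2→N] = [17, 61]
r6 m[φ3→N] = [2, 4]
r6 m[φ4→E] = [9, 9]
r6 m[φ5→D] = [5, 7]
r6 m[φ6→B] = [8, 1]
r6 m[E→φ0] = [9, 9]
r6 m[E→φ4] = [26640, 11260]
r6 m[D→φ2] = [5, 7]
r6 m[D→φ5] = [9000, 42300]
r6 m[N→φ0] = [340, 8540]
r6 m[N→φ1] = [3366, 8784]
r6 m[N→φ2] = [1980, 5040]
r6 m[N→φ3] = [16830, 76860]
r6 m[B→φ1] = [8, 1]
r6 m[B→φ6] = [38502, 33084]
r7 m[φ0→E] = [26640, 11260]
r7 m[φ0→N] = [99, 36]
r7 m[φ1→N] = [10, 35]
r7 m[φ1→B] = [38502, 33084]
r7 m[φ2→D] = [9000, 42300]
r7 m[φ2→N] = [17, 61]
r7 m[φ3→N] = [2, 4]
r7 m[φ4→E] = [9, 9]
r7 m[φ5→D] = [5, 7]
r7 m[φ6→B] = [8, 1]
r7 m[E→φ0] = [9, 9]
r7 m[E→φ4] = [26640, 11260]
r7 m[D→φ2] = [5, 7]
r7 m[D→φ5] = [9000, 42300]
r7 m[N→φ0] = [340, 8540]
r7 m[N→φ1] = [3366, 8784]
r7 m[N→φ2] = [1980, 5040]
r7 m[N→φ3] = [16830, 76860]
r7 m[B→φ1] = [8, 1]
r7 m[B→φ6] = [38502, 33084]
fixed point reached at round 7
b[E] = ⊗ incoming = [239760, 101340]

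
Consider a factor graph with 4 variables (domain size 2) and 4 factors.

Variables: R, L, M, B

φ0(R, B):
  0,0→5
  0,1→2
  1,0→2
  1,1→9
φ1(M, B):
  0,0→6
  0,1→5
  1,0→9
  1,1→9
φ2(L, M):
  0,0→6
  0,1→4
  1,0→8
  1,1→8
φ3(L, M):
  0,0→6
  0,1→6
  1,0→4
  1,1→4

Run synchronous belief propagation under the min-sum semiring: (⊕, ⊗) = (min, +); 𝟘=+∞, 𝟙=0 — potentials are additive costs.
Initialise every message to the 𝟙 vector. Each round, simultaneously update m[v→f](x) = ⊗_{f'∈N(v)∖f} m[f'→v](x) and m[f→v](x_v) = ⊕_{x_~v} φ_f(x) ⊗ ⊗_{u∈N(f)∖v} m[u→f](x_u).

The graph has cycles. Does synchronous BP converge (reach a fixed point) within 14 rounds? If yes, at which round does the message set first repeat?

NOT CONVERGED within 14 rounds

init: all messages = 𝟙 over 2 values
r1 m[φ0→R] = [2, 2]
r1 m[φ0→B] = [2, 2]
r1 m[φ1→M] = [5, 9]
r1 m[φ1→B] = [6, 5]
r1 m[φ2→L] = [4, 8]
r1 m[φ2→M] = [6, 4]
r1 m[φ3→L] = [6, 4]
r1 m[φ3→M] = [4, 4]
r1 m[R→φ0] = [0, 0]
r1 m[L→φ2] = [0, 0]
r1 m[L→φ3] = [0, 0]
r1 m[M→φ1] = [0, 0]
r1 m[M→φ2] = [0, 0]
r1 m[M→φ3] = [0, 0]
r1 m[B→φ0] = [0, 0]
r1 m[B→φ1] = [0, 0]
r2 m[φ0→R] = [2, 2]
r2 m[φ0→B] = [2, 2]
r2 m[φ1→M] = [5, 9]
r2 m[φ1→B] = [6, 5]
r2 m[φ2→L] = [4, 8]
r2 m[φ2→M] = [6, 4]
r2 m[φ3→L] = [6, 4]
r2 m[φ3→M] = [4, 4]
r2 m[R→φ0] = [0, 0]
r2 m[L→φ2] = [6, 4]
r2 m[L→φ3] = [4, 8]
r2 m[M→φ1] = [10, 8]
r2 m[M→φ2] = [9, 13]
r2 m[M→φ3] = [11, 13]
r2 m[B→φ0] = [6, 5]
r2 m[B→φ1] = [2, 2]
r3 m[φ0→R] = [7, 8]
r3 m[φ0→B] = [2, 2]
r3 m[φ1→M] = [7, 11]
r3 m[φ1→B] = [16, 15]
r3 m[φ2→L] = [15, 17]
r3 m[φ2→M] = [12, 10]
r3 m[φ3→L] = [17, 15]
r3 m[φ3→M] = [10, 10]
r3 m[R→φ0] = [0, 0]
r3 m[L→φ2] = [6, 4]
r3 m[L→φ3] = [4, 8]
r3 m[M→φ1] = [10, 8]
r3 m[M→φ2] = [9, 13]
r3 m[M→φ3] = [11, 13]
r3 m[B→φ0] = [6, 5]
r3 m[B→φ1] = [2, 2]
r4 m[φ0→R] = [7, 8]
r4 m[φ0→B] = [2, 2]
r4 m[φ1→M] = [7, 11]
r4 m[φ1→B] = [16, 15]
r4 m[φ2→L] = [15, 17]
r4 m[φ2→M] = [12, 10]
r4 m[φ3→L] = [17, 15]
r4 m[φ3→M] = [10, 10]
r4 m[R→φ0] = [0, 0]
r4 m[L→φ2] = [17, 15]
r4 m[L→φ3] = [15, 17]
r4 m[M→φ1] = [22, 20]
r4 m[M→φ2] = [17, 21]
r4 m[M→φ3] = [19, 21]
r4 m[B→φ0] = [16, 15]
r4 m[B→φ1] = [2, 2]
r5 m[φ0→R] = [17, 18]
r5 m[φ0→B] = [2, 2]
r5 m[φ1→M] = [7, 11]
r5 m[φ1→B] = [28, 27]
r5 m[φ2→L] = [23, 25]
r5 m[φ2→M] = [23, 21]
r5 m[φ3→L] = [25, 23]
r5 m[φ3→M] = [21, 21]
r5 m[R→φ0] = [0, 0]
r5 m[L→φ2] = [17, 15]
r5 m[L→φ3] = [15, 17]
r5 m[M→φ1] = [22, 20]
r5 m[M→φ2] = [17, 21]
r5 m[M→φ3] = [19, 21]
r5 m[B→φ0] = [16, 15]
r5 m[B→φ1] = [2, 2]
r6 m[φ0→R] = [17, 18]
r6 m[φ0→B] = [2, 2]
r6 m[φ1→M] = [7, 11]
r6 m[φ1→B] = [28, 27]
r6 m[φ2→L] = [23, 25]
r6 m[φ2→M] = [23, 21]
r6 m[φ3→L] = [25, 23]
r6 m[φ3→M] = [21, 21]
r6 m[R→φ0] = [0, 0]
r6 m[L→φ2] = [25, 23]
r6 m[L→φ3] = [23, 25]
r6 m[M→φ1] = [44, 42]
r6 m[M→φ2] = [28, 32]
r6 m[M→φ3] = [30, 32]
r6 m[B→φ0] = [28, 27]
r6 m[B→φ1] = [2, 2]
r7 m[φ0→R] = [29, 30]
r7 m[φ0→B] = [2, 2]
r7 m[φ1→M] = [7, 11]
r7 m[φ1→B] = [50, 49]
r7 m[φ2→L] = [34, 36]
r7 m[φ2→M] = [31, 29]
r7 m[φ3→L] = [36, 34]
r7 m[φ3→M] = [29, 29]
r7 m[R→φ0] = [0, 0]
r7 m[L→φ2] = [25, 23]
r7 m[L→φ3] = [23, 25]
r7 m[M→φ1] = [44, 42]
r7 m[M→φ2] = [28, 32]
r7 m[M→φ3] = [30, 32]
r7 m[B→φ0] = [28, 27]
r7 m[B→φ1] = [2, 2]
r8 m[φ0→R] = [29, 30]
r8 m[φ0→B] = [2, 2]
r8 m[φ1→M] = [7, 11]
r8 m[φ1→B] = [50, 49]
r8 m[φ2→L] = [34, 36]
r8 m[φ2→M] = [31, 29]
r8 m[φ3→L] = [36, 34]
r8 m[φ3→M] = [29, 29]
r8 m[R→φ0] = [0, 0]
r8 m[L→φ2] = [36, 34]
r8 m[L→φ3] = [34, 36]
r8 m[M→φ1] = [60, 58]
r8 m[M→φ2] = [36, 40]
r8 m[M→φ3] = [38, 40]
r8 m[B→φ0] = [50, 49]
r8 m[B→φ1] = [2, 2]
r9 m[φ0→R] = [51, 52]
r9 m[φ0→B] = [2, 2]
r9 m[φ1→M] = [7, 11]
r9 m[φ1→B] = [66, 65]
r9 m[φ2→L] = [42, 44]
r9 m[φ2→M] = [42, 40]
r9 m[φ3→L] = [44, 42]
r9 m[φ3→M] = [40, 40]
r9 m[R→φ0] = [0, 0]
r9 m[L→φ2] = [36, 34]
r9 m[L→φ3] = [34, 36]
r9 m[M→φ1] = [60, 58]
r9 m[M→φ2] = [36, 40]
r9 m[M→φ3] = [38, 40]
r9 m[B→φ0] = [50, 49]
r9 m[B→φ1] = [2, 2]
r10 m[φ0→R] = [51, 52]
r10 m[φ0→B] = [2, 2]
r10 m[φ1→M] = [7, 11]
r10 m[φ1→B] = [66, 65]
r10 m[φ2→L] = [42, 44]
r10 m[φ2→M] = [42, 40]
r10 m[φ3→L] = [44, 42]
r10 m[φ3→M] = [40, 40]
r10 m[R→φ0] = [0, 0]
r10 m[L→φ2] = [44, 42]
r10 m[L→φ3] = [42, 44]
r10 m[M→φ1] = [82, 80]
r10 m[M→φ2] = [47, 51]
r10 m[M→φ3] = [49, 51]
r10 m[B→φ0] = [66, 65]
r10 m[B→φ1] = [2, 2]
r11 m[φ0→R] = [67, 68]
r11 m[φ0→B] = [2, 2]
r11 m[φ1→M] = [7, 11]
r11 m[φ1→B] = [88, 87]
r11 m[φ2→L] = [53, 55]
r11 m[φ2→M] = [50, 48]
r11 m[φ3→L] = [55, 53]
r11 m[φ3→M] = [48, 48]
r11 m[R→φ0] = [0, 0]
r11 m[L→φ2] = [44, 42]
r11 m[L→φ3] = [42, 44]
r11 m[M→φ1] = [82, 80]
r11 m[M→φ2] = [47, 51]
r11 m[M→φ3] = [49, 51]
r11 m[B→φ0] = [66, 65]
r11 m[B→φ1] = [2, 2]
r12 m[φ0→R] = [67, 68]
r12 m[φ0→B] = [2, 2]
r12 m[φ1→M] = [7, 11]
r12 m[φ1→B] = [88, 87]
r12 m[φ2→L] = [53, 55]
r12 m[φ2→M] = [50, 48]
r12 m[φ3→L] = [55, 53]
r12 m[φ3→M] = [48, 48]
r12 m[R→φ0] = [0, 0]
r12 m[L→φ2] = [55, 53]
r12 m[L→φ3] = [53, 55]
r12 m[M→φ1] = [98, 96]
r12 m[M→φ2] = [55, 59]
r12 m[M→φ3] = [57, 59]
r12 m[B→φ0] = [88, 87]
r12 m[B→φ1] = [2, 2]
r13 m[φ0→R] = [89, 90]
r13 m[φ0→B] = [2, 2]
r13 m[φ1→M] = [7, 11]
r13 m[φ1→B] = [104, 103]
r13 m[φ2→L] = [61, 63]
r13 m[φ2→M] = [61, 59]
r13 m[φ3→L] = [63, 61]
r13 m[φ3→M] = [59, 59]
r13 m[R→φ0] = [0, 0]
r13 m[L→φ2] = [55, 53]
r13 m[L→φ3] = [53, 55]
r13 m[M→φ1] = [98, 96]
r13 m[M→φ2] = [55, 59]
r13 m[M→φ3] = [57, 59]
r13 m[B→φ0] = [88, 87]
r13 m[B→φ1] = [2, 2]
r14 m[φ0→R] = [89, 90]
r14 m[φ0→B] = [2, 2]
r14 m[φ1→M] = [7, 11]
r14 m[φ1→B] = [104, 103]
r14 m[φ2→L] = [61, 63]
r14 m[φ2→M] = [61, 59]
r14 m[φ3→L] = [63, 61]
r14 m[φ3→M] = [59, 59]
r14 m[R→φ0] = [0, 0]
r14 m[L→φ2] = [63, 61]
r14 m[L→φ3] = [61, 63]
r14 m[M→φ1] = [120, 118]
r14 m[M→φ2] = [66, 70]
r14 m[M→φ3] = [68, 70]
r14 m[B→φ0] = [104, 103]
r14 m[B→φ1] = [2, 2]
no fixed point within 14 rounds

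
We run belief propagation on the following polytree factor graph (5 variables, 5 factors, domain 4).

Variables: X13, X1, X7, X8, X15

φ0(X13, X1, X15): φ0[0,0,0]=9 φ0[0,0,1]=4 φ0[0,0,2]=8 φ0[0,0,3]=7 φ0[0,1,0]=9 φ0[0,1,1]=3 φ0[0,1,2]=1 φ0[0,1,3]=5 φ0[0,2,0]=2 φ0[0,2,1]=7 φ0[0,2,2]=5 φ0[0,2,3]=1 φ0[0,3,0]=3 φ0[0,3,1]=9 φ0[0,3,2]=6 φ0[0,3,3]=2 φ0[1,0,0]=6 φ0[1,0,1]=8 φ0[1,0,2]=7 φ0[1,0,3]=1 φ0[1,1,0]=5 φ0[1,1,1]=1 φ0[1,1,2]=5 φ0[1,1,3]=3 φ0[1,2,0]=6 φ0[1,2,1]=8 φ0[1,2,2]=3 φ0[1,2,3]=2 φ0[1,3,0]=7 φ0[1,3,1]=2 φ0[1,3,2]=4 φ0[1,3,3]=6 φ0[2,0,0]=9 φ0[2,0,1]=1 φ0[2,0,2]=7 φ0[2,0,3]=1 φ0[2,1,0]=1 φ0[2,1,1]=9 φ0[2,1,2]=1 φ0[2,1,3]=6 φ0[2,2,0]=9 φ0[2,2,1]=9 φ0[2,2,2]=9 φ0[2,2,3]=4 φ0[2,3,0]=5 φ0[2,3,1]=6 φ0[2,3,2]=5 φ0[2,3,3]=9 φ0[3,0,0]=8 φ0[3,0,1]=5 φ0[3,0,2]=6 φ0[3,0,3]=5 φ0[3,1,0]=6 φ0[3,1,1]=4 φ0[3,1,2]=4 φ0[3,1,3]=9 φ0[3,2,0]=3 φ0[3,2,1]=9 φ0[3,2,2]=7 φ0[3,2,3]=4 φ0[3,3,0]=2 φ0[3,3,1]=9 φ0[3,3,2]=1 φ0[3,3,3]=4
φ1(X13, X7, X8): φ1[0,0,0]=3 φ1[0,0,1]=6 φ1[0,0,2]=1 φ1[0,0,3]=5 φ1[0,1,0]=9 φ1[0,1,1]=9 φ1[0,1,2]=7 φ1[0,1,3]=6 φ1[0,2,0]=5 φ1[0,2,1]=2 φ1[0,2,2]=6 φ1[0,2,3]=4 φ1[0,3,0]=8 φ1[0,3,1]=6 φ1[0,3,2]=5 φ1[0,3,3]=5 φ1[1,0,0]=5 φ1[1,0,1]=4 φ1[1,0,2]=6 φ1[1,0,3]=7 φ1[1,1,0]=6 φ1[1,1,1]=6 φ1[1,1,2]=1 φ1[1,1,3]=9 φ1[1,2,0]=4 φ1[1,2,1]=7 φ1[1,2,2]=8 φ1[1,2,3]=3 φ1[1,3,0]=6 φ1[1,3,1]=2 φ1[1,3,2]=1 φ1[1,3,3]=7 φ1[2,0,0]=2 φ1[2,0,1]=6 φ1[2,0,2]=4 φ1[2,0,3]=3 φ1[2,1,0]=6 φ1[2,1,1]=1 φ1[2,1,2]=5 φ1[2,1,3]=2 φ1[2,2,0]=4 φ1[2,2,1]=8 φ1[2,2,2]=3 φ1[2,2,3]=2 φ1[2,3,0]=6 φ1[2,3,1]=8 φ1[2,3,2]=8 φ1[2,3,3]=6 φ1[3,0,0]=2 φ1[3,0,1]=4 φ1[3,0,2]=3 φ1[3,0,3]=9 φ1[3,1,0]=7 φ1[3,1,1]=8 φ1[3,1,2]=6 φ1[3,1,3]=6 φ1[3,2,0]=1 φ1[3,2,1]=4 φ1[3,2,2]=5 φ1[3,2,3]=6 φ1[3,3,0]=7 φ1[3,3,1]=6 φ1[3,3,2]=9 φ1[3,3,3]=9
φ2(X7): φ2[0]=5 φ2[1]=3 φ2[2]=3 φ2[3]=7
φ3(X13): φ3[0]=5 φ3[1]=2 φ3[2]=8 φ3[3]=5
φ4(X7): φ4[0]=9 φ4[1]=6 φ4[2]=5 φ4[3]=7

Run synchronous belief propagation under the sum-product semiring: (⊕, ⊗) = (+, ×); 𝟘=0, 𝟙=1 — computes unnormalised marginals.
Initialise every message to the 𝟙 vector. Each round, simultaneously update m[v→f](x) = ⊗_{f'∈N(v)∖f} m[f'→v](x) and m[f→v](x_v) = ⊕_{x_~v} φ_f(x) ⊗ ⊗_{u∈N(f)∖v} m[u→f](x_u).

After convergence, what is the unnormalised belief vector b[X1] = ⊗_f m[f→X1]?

b[X1] = [1217336, 1008429, 1279517, 1116600]

init: all messages = 𝟙 over 4 values
r1 m[φ0→X13] = [81, 74, 91, 86]
r1 m[φ0→X1] = [92, 72, 88, 80]
r1 m[φ0→X15] = [90, 94, 79, 69]
r1 m[φ1→X13] = [87, 82, 74, 92]
r1 m[φ1→X7] = [70, 94, 72, 99]
r1 m[φ1→X8] = [81, 87, 78, 89]
r1 m[φ2→X7] = [5, 3, 3, 7]
r1 m[φ3→X13] = [5, 2, 8, 5]
r1 m[φ4→X7] = [9, 6, 5, 7]
r1 m[X13→φ0] = [1, 1, 1, 1]
r1 m[X13→φ1] = [1, 1, 1, 1]
r1 m[X13→φ3] = [1, 1, 1, 1]
r1 m[X1→φ0] = [1, 1, 1, 1]
r1 m[X7→φ1] = [1, 1, 1, 1]
r1 m[X7→φ2] = [1, 1, 1, 1]
r1 m[X7→φ4] = [1, 1, 1, 1]
r1 m[X8→φ1] = [1, 1, 1, 1]
r1 m[X15→φ0] = [1, 1, 1, 1]
r2 m[φ0→X13] = [81, 74, 91, 86]
r2 m[φ0→X1] = [92, 72, 88, 80]
r2 m[φ0→X15] = [90, 94, 79, 69]
r2 m[φ1→X13] = [87, 82, 74, 92]
r2 m[φ1→X7] = [70, 94, 72, 99]
r2 m[φ1→X8] = [81, 87, 78, 89]
r2 m[φ2→X7] = [5, 3, 3, 7]
r2 m[φ3→X13] = [5, 2, 8, 5]
r2 m[φ4→X7] = [9, 6, 5, 7]
r2 m[X13→φ0] = [435, 164, 592, 460]
r2 m[X13→φ1] = [405, 148, 728, 430]
r2 m[X13→φ3] = [7047, 6068, 6734, 7912]
r2 m[X1→φ0] = [1, 1, 1, 1]
r2 m[X7→φ1] = [45, 18, 15, 49]
r2 m[X7→φ2] = [630, 564, 360, 693]
r2 m[X7→φ4] = [350, 282, 216, 693]
r2 m[X8→φ1] = [1, 1, 1, 1]
r2 m[X15→φ0] = [1, 1, 1, 1]
r3 m[φ0→X13] = [81, 74, 91, 86]
r3 m[φ0→X1] = [37484, 30770, 38573, 33976]
r3 m[φ0→X15] = [36889, 40341, 33120, 30453]
r3 m[φ1→X13] = [2664, 2500, 2554, 3055]
r3 m[φ1→X7] = [27991, 37613, 29397, 45802]
r3 m[φ1→X8] = [1059772, 1252788, 1113632, 1195690]
r3 m[φ2→X7] = [5, 3, 3, 7]
r3 m[φ3→X13] = [5, 2, 8, 5]
r3 m[φ4→X7] = [9, 6, 5, 7]
r3 m[X13→φ0] = [435, 164, 592, 460]
r3 m[X13→φ1] = [405, 148, 728, 430]
r3 m[X13→φ3] = [7047, 6068, 6734, 7912]
r3 m[X1→φ0] = [1, 1, 1, 1]
r3 m[X7→φ1] = [45, 18, 15, 49]
r3 m[X7→φ2] = [630, 564, 360, 693]
r3 m[X7→φ4] = [350, 282, 216, 693]
r3 m[X8→φ1] = [1, 1, 1, 1]
r3 m[X15→φ0] = [1, 1, 1, 1]
r4 m[φ0→X13] = [81, 74, 91, 86]
r4 m[φ0→X1] = [37484, 30770, 38573, 33976]
r4 m[φ0→X15] = [36889, 40341, 33120, 30453]
r4 m[φ1→X13] = [2664, 2500, 2554, 3055]
r4 m[φ1→X7] = [27991, 37613, 29397, 45802]
r4 m[φ1→X8] = [1059772, 1252788, 1113632, 1195690]
r4 m[φ2→X7] = [5, 3, 3, 7]
r4 m[φ3→X13] = [5, 2, 8, 5]
r4 m[φ4→X7] = [9, 6, 5, 7]
r4 m[X13→φ0] = [13320, 5000, 20432, 15275]
r4 m[X13→φ1] = [405, 148, 728, 430]
r4 m[X13→φ3] = [215784, 185000, 232414, 262730]
r4 m[X1→φ0] = [1, 1, 1, 1]
r4 m[X7→φ1] = [45, 18, 15, 49]
r4 m[X7→φ2] = [251919, 225678, 146985, 320614]
r4 m[X7→φ4] = [139955, 112839, 88191, 320614]
r4 m[X8→φ1] = [1, 1, 1, 1]
r4 m[X15→φ0] = [1, 1, 1, 1]
r5 m[φ0→X13] = [81, 74, 91, 86]
r5 m[φ0→X1] = [1217336, 1008429, 1279517, 1116600]
r5 m[φ0→X15] = [1206953, 1324585, 1085854, 1004490]
r5 m[φ1→X13] = [2664, 2500, 2554, 3055]
r5 m[φ1→X7] = [27991, 37613, 29397, 45802]
r5 m[φ1→X8] = [1059772, 1252788, 1113632, 1195690]
r5 m[φ2→X7] = [5, 3, 3, 7]
r5 m[φ3→X13] = [5, 2, 8, 5]
r5 m[φ4→X7] = [9, 6, 5, 7]
r5 m[X13→φ0] = [13320, 5000, 20432, 15275]
r5 m[X13→φ1] = [405, 148, 728, 430]
r5 m[X13→φ3] = [215784, 185000, 232414, 262730]
r5 m[X1→φ0] = [1, 1, 1, 1]
r5 m[X7→φ1] = [45, 18, 15, 49]
r5 m[X7→φ2] = [251919, 225678, 146985, 320614]
r5 m[X7→φ4] = [139955, 112839, 88191, 320614]
r5 m[X8→φ1] = [1, 1, 1, 1]
r5 m[X15→φ0] = [1, 1, 1, 1]
r6 m[φ0→X13] = [81, 74, 91, 86]
r6 m[φ0→X1] = [1217336, 1008429, 1279517, 1116600]
r6 m[φ0→X15] = [1206953, 1324585, 1085854, 1004490]
r6 m[φ1→X13] = [2664, 2500, 2554, 3055]
r6 m[φ1→X7] = [27991, 37613, 29397, 45802]
r6 m[φ1→X8] = [1059772, 1252788, 1113632, 1195690]
r6 m[φ2→X7] = [5, 3, 3, 7]
r6 m[φ3→X13] = [5, 2, 8, 5]
r6 m[φ4→X7] = [9, 6, 5, 7]
r6 m[X13→φ0] = [13320, 5000, 20432, 15275]
r6 m[X13→φ1] = [405, 148, 728, 430]
r6 m[X13→φ3] = [215784, 185000, 232414, 262730]
r6 m[X1→φ0] = [1, 1, 1, 1]
r6 m[X7→φ1] = [45, 18, 15, 49]
r6 m[X7→φ2] = [251919, 225678, 146985, 320614]
r6 m[X7→φ4] = [139955, 112839, 88191, 320614]
r6 m[X8→φ1] = [1, 1, 1, 1]
r6 m[X15→φ0] = [1, 1, 1, 1]
fixed point reached at round 6
b[X1] = ⊗ incoming = [1217336, 1008429, 1279517, 1116600]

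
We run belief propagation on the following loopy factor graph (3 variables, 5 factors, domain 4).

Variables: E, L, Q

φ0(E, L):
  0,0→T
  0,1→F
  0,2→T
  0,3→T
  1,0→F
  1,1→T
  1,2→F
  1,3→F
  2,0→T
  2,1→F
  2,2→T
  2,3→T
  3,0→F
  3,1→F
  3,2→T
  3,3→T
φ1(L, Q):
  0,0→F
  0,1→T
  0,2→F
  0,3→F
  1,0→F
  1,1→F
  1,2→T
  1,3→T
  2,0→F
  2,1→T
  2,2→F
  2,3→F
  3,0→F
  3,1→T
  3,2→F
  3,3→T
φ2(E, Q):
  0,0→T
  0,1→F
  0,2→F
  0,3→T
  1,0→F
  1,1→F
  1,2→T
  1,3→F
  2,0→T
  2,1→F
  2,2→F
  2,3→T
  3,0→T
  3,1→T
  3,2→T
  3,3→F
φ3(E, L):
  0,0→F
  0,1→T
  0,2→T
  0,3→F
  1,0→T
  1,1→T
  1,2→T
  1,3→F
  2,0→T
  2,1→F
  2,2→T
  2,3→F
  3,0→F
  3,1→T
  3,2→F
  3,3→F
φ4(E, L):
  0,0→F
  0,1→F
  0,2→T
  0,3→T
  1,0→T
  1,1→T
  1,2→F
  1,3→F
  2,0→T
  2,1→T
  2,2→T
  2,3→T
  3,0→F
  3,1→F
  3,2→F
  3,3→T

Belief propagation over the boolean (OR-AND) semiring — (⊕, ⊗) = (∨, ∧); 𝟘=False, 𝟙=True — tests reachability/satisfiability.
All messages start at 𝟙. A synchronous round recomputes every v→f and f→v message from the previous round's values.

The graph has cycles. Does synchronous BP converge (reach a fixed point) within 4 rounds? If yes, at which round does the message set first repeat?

init: all messages = 𝟙 over 4 values
r1 m[φ0→E] = [T, T, T, T]
r1 m[φ0→L] = [T, T, T, T]
r1 m[φ1→L] = [T, T, T, T]
r1 m[φ1→Q] = [F, T, T, T]
r1 m[φ2→E] = [T, T, T, T]
r1 m[φ2→Q] = [T, T, T, T]
r1 m[φ3→E] = [T, T, T, T]
r1 m[φ3→L] = [T, T, T, F]
r1 m[φ4→E] = [T, T, T, T]
r1 m[φ4→L] = [T, T, T, T]
r1 m[E→φ0] = [T, T, T, T]
r1 m[E→φ2] = [T, T, T, T]
r1 m[E→φ3] = [T, T, T, T]
r1 m[E→φ4] = [T, T, T, T]
r1 m[L→φ0] = [T, T, T, T]
r1 m[L→φ1] = [T, T, T, T]
r1 m[L→φ3] = [T, T, T, T]
r1 m[L→φ4] = [T, T, T, T]
r1 m[Q→φ1] = [T, T, T, T]
r1 m[Q→φ2] = [T, T, T, T]
r2 m[φ0→E] = [T, T, T, T]
r2 m[φ0→L] = [T, T, T, T]
r2 m[φ1→L] = [T, T, T, T]
r2 m[φ1→Q] = [F, T, T, T]
r2 m[φ2→E] = [T, T, T, T]
r2 m[φ2→Q] = [T, T, T, T]
r2 m[φ3→E] = [T, T, T, T]
r2 m[φ3→L] = [T, T, T, F]
r2 m[φ4→E] = [T, T, T, T]
r2 m[φ4→L] = [T, T, T, T]
r2 m[E→φ0] = [T, T, T, T]
r2 m[E→φ2] = [T, T, T, T]
r2 m[E→φ3] = [T, T, T, T]
r2 m[E→φ4] = [T, T, T, T]
r2 m[L→φ0] = [T, T, T, F]
r2 m[L→φ1] = [T, T, T, F]
r2 m[L→φ3] = [T, T, T, T]
r2 m[L→φ4] = [T, T, T, F]
r2 m[Q→φ1] = [T, T, T, T]
r2 m[Q→φ2] = [F, T, T, T]
r3 m[φ0→E] = [T, T, T, T]
r3 m[φ0→L] = [T, T, T, T]
r3 m[φ1→L] = [T, T, T, T]
r3 m[φ1→Q] = [F, T, T, T]
r3 m[φ2→E] = [T, T, T, T]
r3 m[φ2→Q] = [T, T, T, T]
r3 m[φ3→E] = [T, T, T, T]
r3 m[φ3→L] = [T, T, T, F]
r3 m[φ4→E] = [T, T, T, F]
r3 m[φ4→L] = [T, T, T, T]
r3 m[E→φ0] = [T, T, T, T]
r3 m[E→φ2] = [T, T, T, T]
r3 m[E→φ3] = [T, T, T, T]
r3 m[E→φ4] = [T, T, T, T]
r3 m[L→φ0] = [T, T, T, F]
r3 m[L→φ1] = [T, T, T, F]
r3 m[L→φ3] = [T, T, T, T]
r3 m[L→φ4] = [T, T, T, F]
r3 m[Q→φ1] = [T, T, T, T]
r3 m[Q→φ2] = [F, T, T, T]
r4 m[φ0→E] = [T, T, T, T]
r4 m[φ0→L] = [T, T, T, T]
r4 m[φ1→L] = [T, T, T, T]
r4 m[φ1→Q] = [F, T, T, T]
r4 m[φ2→E] = [T, T, T, T]
r4 m[φ2→Q] = [T, T, T, T]
r4 m[φ3→E] = [T, T, T, T]
r4 m[φ3→L] = [T, T, T, F]
r4 m[φ4→E] = [T, T, T, F]
r4 m[φ4→L] = [T, T, T, T]
r4 m[E→φ0] = [T, T, T, F]
r4 m[E→φ2] = [T, T, T, F]
r4 m[E→φ3] = [T, T, T, F]
r4 m[E→φ4] = [T, T, T, T]
r4 m[L→φ0] = [T, T, T, F]
r4 m[L→φ1] = [T, T, T, F]
r4 m[L→φ3] = [T, T, T, T]
r4 m[L→φ4] = [T, T, T, F]
r4 m[Q→φ1] = [T, T, T, T]
r4 m[Q→φ2] = [F, T, T, T]
no fixed point within 4 rounds

NOT CONVERGED within 4 rounds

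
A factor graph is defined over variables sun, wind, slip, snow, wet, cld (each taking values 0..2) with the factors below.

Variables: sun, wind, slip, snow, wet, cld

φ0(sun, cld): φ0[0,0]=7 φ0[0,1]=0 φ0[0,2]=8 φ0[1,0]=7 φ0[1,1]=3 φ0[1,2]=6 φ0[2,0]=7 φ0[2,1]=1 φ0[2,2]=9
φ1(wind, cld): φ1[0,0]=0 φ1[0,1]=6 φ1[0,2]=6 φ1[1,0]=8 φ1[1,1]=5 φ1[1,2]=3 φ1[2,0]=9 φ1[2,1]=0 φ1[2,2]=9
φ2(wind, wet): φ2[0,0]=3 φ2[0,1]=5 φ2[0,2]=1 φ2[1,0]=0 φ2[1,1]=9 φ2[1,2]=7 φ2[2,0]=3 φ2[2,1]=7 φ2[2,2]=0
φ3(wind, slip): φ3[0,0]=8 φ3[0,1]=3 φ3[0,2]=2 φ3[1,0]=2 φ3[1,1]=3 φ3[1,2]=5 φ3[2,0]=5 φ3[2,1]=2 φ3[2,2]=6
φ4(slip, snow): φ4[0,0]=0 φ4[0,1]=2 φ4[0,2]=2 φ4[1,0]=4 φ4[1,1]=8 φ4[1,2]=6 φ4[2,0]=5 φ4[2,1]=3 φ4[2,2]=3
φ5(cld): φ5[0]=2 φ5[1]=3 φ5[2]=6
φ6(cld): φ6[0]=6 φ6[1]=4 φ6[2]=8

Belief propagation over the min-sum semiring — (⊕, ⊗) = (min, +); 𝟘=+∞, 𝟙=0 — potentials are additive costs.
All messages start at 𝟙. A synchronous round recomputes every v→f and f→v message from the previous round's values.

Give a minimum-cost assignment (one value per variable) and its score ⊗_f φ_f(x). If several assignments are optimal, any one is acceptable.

assignment: (sun=0, wind=2, slip=0, snow=0, wet=2, cld=1); score = 12

init: all messages = 𝟙 over 3 values
r1 m[φ0→sun] = [0, 3, 1]
r1 m[φ0→cld] = [7, 0, 6]
r1 m[φ1→wind] = [0, 3, 0]
r1 m[φ1→cld] = [0, 0, 3]
r1 m[φ2→wind] = [1, 0, 0]
r1 m[φ2→wet] = [0, 5, 0]
r1 m[φ3→wind] = [2, 2, 2]
r1 m[φ3→slip] = [2, 2, 2]
r1 m[φ4→slip] = [0, 4, 3]
r1 m[φ4→snow] = [0, 2, 2]
r1 m[φ5→cld] = [2, 3, 6]
r1 m[φ6→cld] = [6, 4, 8]
r1 m[sun→φ0] = [0, 0, 0]
r1 m[wind→φ1] = [0, 0, 0]
r1 m[wind→φ2] = [0, 0, 0]
r1 m[wind→φ3] = [0, 0, 0]
r1 m[slip→φ3] = [0, 0, 0]
r1 m[slip→φ4] = [0, 0, 0]
r1 m[snow→φ4] = [0, 0, 0]
r1 m[wet→φ2] = [0, 0, 0]
r1 m[cld→φ0] = [0, 0, 0]
r1 m[cld→φ1] = [0, 0, 0]
r1 m[cld→φ5] = [0, 0, 0]
r1 m[cld→φ6] = [0, 0, 0]
r2 m[φ0→sun] = [0, 3, 1]
r2 m[φ0→cld] = [7, 0, 6]
r2 m[φ1→wind] = [0, 3, 0]
r2 m[φ1→cld] = [0, 0, 3]
r2 m[φ2→wind] = [1, 0, 0]
r2 m[φ2→wet] = [0, 5, 0]
r2 m[φ3→wind] = [2, 2, 2]
r2 m[φ3→slip] = [2, 2, 2]
r2 m[φ4→slip] = [0, 4, 3]
r2 m[φ4→snow] = [0, 2, 2]
r2 m[φ5→cld] = [2, 3, 6]
r2 m[φ6→cld] = [6, 4, 8]
r2 m[sun→φ0] = [0, 0, 0]
r2 m[wind→φ1] = [3, 2, 2]
r2 m[wind→φ2] = [2, 5, 2]
r2 m[wind→φ3] = [1, 3, 0]
r2 m[slip→φ3] = [0, 4, 3]
r2 m[slip→φ4] = [2, 2, 2]
r2 m[snow→φ4] = [0, 0, 0]
r2 m[wet→φ2] = [0, 0, 0]
r2 m[cld→φ0] = [8, 7, 17]
r2 m[cld→φ1] = [15, 7, 20]
r2 m[cld→φ5] = [13, 4, 17]
r2 m[cld→φ6] = [9, 3, 15]
r3 m[φ0→sun] = [7, 10, 8]
r3 m[φ0→cld] = [7, 0, 6]
r3 m[φ1→wind] = [13, 12, 7]
r3 m[φ1→cld] = [3, 2, 5]
r3 m[φ2→wind] = [1, 0, 0]
r3 m[φ2→wet] = [5, 7, 2]
r3 m[φ3→wind] = [5, 2, 5]
r3 m[φ3→slip] = [5, 2, 3]
r3 m[φ4→slip] = [0, 4, 3]
r3 m[φ4→snow] = [2, 4, 4]
r3 m[φ5→cld] = [2, 3, 6]
r3 m[φ6→cld] = [6, 4, 8]
r3 m[sun→φ0] = [0, 0, 0]
r3 m[wind→φ1] = [3, 2, 2]
r3 m[wind→φ2] = [2, 5, 2]
r3 m[wind→φ3] = [1, 3, 0]
r3 m[slip→φ3] = [0, 4, 3]
r3 m[slip→φ4] = [2, 2, 2]
r3 m[snow→φ4] = [0, 0, 0]
r3 m[wet→φ2] = [0, 0, 0]
r3 m[cld→φ0] = [8, 7, 17]
r3 m[cld→φ1] = [15, 7, 20]
r3 m[cld→φ5] = [13, 4, 17]
r3 m[cld→φ6] = [9, 3, 15]
r4 m[φ0→sun] = [7, 10, 8]
r4 m[φ0→cld] = [7, 0, 6]
r4 m[φ1→wind] = [13, 12, 7]
r4 m[φ1→cld] = [3, 2, 5]
r4 m[φ2→wind] = [1, 0, 0]
r4 m[φ2→wet] = [5, 7, 2]
r4 m[φ3→wind] = [5, 2, 5]
r4 m[φ3→slip] = [5, 2, 3]
r4 m[φ4→slip] = [0, 4, 3]
r4 m[φ4→snow] = [2, 4, 4]
r4 m[φ5→cld] = [2, 3, 6]
r4 m[φ6→cld] = [6, 4, 8]
r4 m[sun→φ0] = [0, 0, 0]
r4 m[wind→φ1] = [6, 2, 5]
r4 m[wind→φ2] = [18, 14, 12]
r4 m[wind→φ3] = [14, 12, 7]
r4 m[slip→φ3] = [0, 4, 3]
r4 m[slip→φ4] = [5, 2, 3]
r4 m[snow→φ4] = [0, 0, 0]
r4 m[wet→φ2] = [0, 0, 0]
r4 m[cld→φ0] = [11, 9, 19]
r4 m[cld→φ1] = [15, 7, 20]
r4 m[cld→φ5] = [16, 6, 19]
r4 m[cld→φ6] = [12, 5, 17]
r5 m[φ0→sun] = [9, 12, 10]
r5 m[φ0→cld] = [7, 0, 6]
r5 m[φ1→wind] = [13, 12, 7]
r5 m[φ1→cld] = [6, 5, 5]
r5 m[φ2→wind] = [1, 0, 0]
r5 m[φ2→wet] = [14, 19, 12]
r5 m[φ3→wind] = [5, 2, 5]
r5 m[φ3→slip] = [12, 9, 13]
r5 m[φ4→slip] = [0, 4, 3]
r5 m[φ4→snow] = [5, 6, 6]
r5 m[φ5→cld] = [2, 3, 6]
r5 m[φ6→cld] = [6, 4, 8]
r5 m[sun→φ0] = [0, 0, 0]
r5 m[wind→φ1] = [6, 2, 5]
r5 m[wind→φ2] = [18, 14, 12]
r5 m[wind→φ3] = [14, 12, 7]
r5 m[slip→φ3] = [0, 4, 3]
r5 m[slip→φ4] = [5, 2, 3]
r5 m[snow→φ4] = [0, 0, 0]
r5 m[wet→φ2] = [0, 0, 0]
r5 m[cld→φ0] = [11, 9, 19]
r5 m[cld→φ1] = [15, 7, 20]
r5 m[cld→φ5] = [16, 6, 19]
r5 m[cld→φ6] = [12, 5, 17]
r6 m[φ0→sun] = [9, 12, 10]
r6 m[φ0→cld] = [7, 0, 6]
r6 m[φ1→wind] = [13, 12, 7]
r6 m[φ1→cld] = [6, 5, 5]
r6 m[φ2→wind] = [1, 0, 0]
r6 m[φ2→wet] = [14, 19, 12]
r6 m[φ3→wind] = [5, 2, 5]
r6 m[φ3→slip] = [12, 9, 13]
r6 m[φ4→slip] = [0, 4, 3]
r6 m[φ4→snow] = [5, 6, 6]
r6 m[φ5→cld] = [2, 3, 6]
r6 m[φ6→cld] = [6, 4, 8]
r6 m[sun→φ0] = [0, 0, 0]
r6 m[wind→φ1] = [6, 2, 5]
r6 m[wind→φ2] = [18, 14, 12]
r6 m[wind→φ3] = [14, 12, 7]
r6 m[slip→φ3] = [0, 4, 3]
r6 m[slip→φ4] = [12, 9, 13]
r6 m[snow→φ4] = [0, 0, 0]
r6 m[wet→φ2] = [0, 0, 0]
r6 m[cld→φ0] = [14, 12, 19]
r6 m[cld→φ1] = [15, 7, 20]
r6 m[cld→φ5] = [19, 9, 19]
r6 m[cld→φ6] = [15, 8, 17]
r7 m[φ0→sun] = [12, 15, 13]
r7 m[φ0→cld] = [7, 0, 6]
r7 m[φ1→wind] = [13, 12, 7]
r7 m[φ1→cld] = [6, 5, 5]
r7 m[φ2→wind] = [1, 0, 0]
r7 m[φ2→wet] = [14, 19, 12]
r7 m[φ3→wind] = [5, 2, 5]
r7 m[φ3→slip] = [12, 9, 13]
r7 m[φ4→slip] = [0, 4, 3]
r7 m[φ4→snow] = [12, 14, 14]
r7 m[φ5→cld] = [2, 3, 6]
r7 m[φ6→cld] = [6, 4, 8]
r7 m[sun→φ0] = [0, 0, 0]
r7 m[wind→φ1] = [6, 2, 5]
r7 m[wind→φ2] = [18, 14, 12]
r7 m[wind→φ3] = [14, 12, 7]
r7 m[slip→φ3] = [0, 4, 3]
r7 m[slip→φ4] = [12, 9, 13]
r7 m[snow→φ4] = [0, 0, 0]
r7 m[wet→φ2] = [0, 0, 0]
r7 m[cld→φ0] = [14, 12, 19]
r7 m[cld→φ1] = [15, 7, 20]
r7 m[cld→φ5] = [19, 9, 19]
r7 m[cld→φ6] = [15, 8, 17]
r8 m[φ0→sun] = [12, 15, 13]
r8 m[φ0→cld] = [7, 0, 6]
r8 m[φ1→wind] = [13, 12, 7]
r8 m[φ1→cld] = [6, 5, 5]
r8 m[φ2→wind] = [1, 0, 0]
r8 m[φ2→wet] = [14, 19, 12]
r8 m[φ3→wind] = [5, 2, 5]
r8 m[φ3→slip] = [12, 9, 13]
r8 m[φ4→slip] = [0, 4, 3]
r8 m[φ4→snow] = [12, 14, 14]
r8 m[φ5→cld] = [2, 3, 6]
r8 m[φ6→cld] = [6, 4, 8]
r8 m[sun→φ0] = [0, 0, 0]
r8 m[wind→φ1] = [6, 2, 5]
r8 m[wind→φ2] = [18, 14, 12]
r8 m[wind→φ3] = [14, 12, 7]
r8 m[slip→φ3] = [0, 4, 3]
r8 m[slip→φ4] = [12, 9, 13]
r8 m[snow→φ4] = [0, 0, 0]
r8 m[wet→φ2] = [0, 0, 0]
r8 m[cld→φ0] = [14, 12, 19]
r8 m[cld→φ1] = [15, 7, 20]
r8 m[cld→φ5] = [19, 9, 19]
r8 m[cld→φ6] = [15, 8, 17]
fixed point reached at round 8
traceback from sun: (sun=0, wind=2, slip=0, snow=0, wet=2, cld=1), score=12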